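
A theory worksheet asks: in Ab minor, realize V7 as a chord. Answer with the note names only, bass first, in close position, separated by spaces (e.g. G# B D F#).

Eb G Bb Db

In Ab minor, the dominant is Eb. The dominant is major (leading tone raised), so V is a dominant seventh chord.
That chord is spelled Eb-G-Bb-Db.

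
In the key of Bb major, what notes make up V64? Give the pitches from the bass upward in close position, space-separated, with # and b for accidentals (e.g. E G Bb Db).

C F A

The numeral's case and figure indicate a major triad. In Bb major its root, the fifth degree, is F.
Stacking thirds from F gives F-A-C.
With the 64 figure the chord is in second inversion; from the bass C upward in close position it reads C-F-A.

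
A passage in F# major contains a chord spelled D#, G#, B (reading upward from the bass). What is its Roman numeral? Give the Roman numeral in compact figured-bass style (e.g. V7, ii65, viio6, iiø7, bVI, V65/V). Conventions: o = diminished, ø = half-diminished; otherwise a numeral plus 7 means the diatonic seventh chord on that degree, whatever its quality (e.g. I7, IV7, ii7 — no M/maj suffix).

Stacked in thirds the chord is G#-B-D#: a minor triad on G#.
In F# major, G# is the supertonic; the diatonic minor triad there is ii.
With D# in the bass the chord is in second inversion, so the figured bass is 64.

ii64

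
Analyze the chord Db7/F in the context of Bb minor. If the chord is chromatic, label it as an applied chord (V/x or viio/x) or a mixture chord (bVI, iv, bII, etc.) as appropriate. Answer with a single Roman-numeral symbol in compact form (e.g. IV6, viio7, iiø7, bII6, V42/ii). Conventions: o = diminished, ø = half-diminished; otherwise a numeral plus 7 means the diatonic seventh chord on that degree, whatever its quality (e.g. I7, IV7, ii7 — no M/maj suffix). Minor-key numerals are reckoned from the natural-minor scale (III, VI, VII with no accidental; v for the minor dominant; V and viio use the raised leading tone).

The pitches Db-F-Ab-Cb form a dominant seventh chord rooted on Db.
Db is not a diatonic chord root with this quality in Bb minor, but it lies a perfect fifth above Gb (VI), so the chord functions as an applied dominant of VI.
With F in the bass the chord is in first inversion, so the figured bass is 65.

V65/VI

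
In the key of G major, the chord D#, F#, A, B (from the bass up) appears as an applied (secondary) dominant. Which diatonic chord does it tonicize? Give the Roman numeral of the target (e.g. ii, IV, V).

vi

The chord is a dominant seventh chord on B.
A dominant resolves down a perfect fifth: B → E. In G major, E is scale degree 6, i.e. vi.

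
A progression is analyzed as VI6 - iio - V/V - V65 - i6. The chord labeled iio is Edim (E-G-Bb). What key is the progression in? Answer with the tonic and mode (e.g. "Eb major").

iio is given as E-G-Bb — a diminished triad with root E.
iio on E implies E is the supertonic; that puts the tonic at D, and the lowercase numeral fits minor mode.

D minor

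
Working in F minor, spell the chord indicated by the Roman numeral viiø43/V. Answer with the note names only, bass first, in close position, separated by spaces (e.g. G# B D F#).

F A B D

viiø43/V is a secondary leading-tone chord. The target V is C in F minor; the applied chord is rooted a semitone below, on B.
Building a half-diminished seventh chord on B gives B-D-F-A.
The figured bass 43 indicates second inversion, placing the fifth (F) in the bass: F-A-B-D.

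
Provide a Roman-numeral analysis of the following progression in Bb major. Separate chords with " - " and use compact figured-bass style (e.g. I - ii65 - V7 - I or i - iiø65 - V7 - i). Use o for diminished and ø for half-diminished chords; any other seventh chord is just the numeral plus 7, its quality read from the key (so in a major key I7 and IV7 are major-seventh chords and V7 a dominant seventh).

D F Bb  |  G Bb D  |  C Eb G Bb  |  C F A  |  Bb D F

I6 - vi - ii7 - V64 - I

D-F-Bb: root Bb is the tonic; major triad there is I6.
G-Bb-D has root G, degree 6 in Bb major, so vi.
C-Eb-G-Bb: minor seventh chord on C = scale degree 2 → ii7.
C-F-A: root F is the dominant; major triad there is V64.
Bb-D-F has root Bb, degree 1 in Bb major, so I.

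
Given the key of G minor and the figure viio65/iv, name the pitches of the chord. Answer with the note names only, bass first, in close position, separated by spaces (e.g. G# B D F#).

viio65/iv is a secondary leading-tone chord. The target iv is C in G minor; the applied chord is rooted a semitone below, on B.
Building a fully diminished seventh chord on B gives B-D-F-Ab.
The figured bass 65 indicates first inversion, placing the third (D) in the bass: D-F-Ab-B.

D F Ab B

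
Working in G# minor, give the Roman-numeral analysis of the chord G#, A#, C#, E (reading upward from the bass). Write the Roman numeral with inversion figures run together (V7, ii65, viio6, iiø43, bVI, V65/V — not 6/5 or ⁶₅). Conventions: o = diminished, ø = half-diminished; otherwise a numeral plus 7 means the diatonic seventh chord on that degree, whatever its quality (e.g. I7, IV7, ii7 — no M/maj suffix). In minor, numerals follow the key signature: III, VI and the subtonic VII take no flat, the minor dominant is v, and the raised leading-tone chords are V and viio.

Stacked in thirds the chord is A#-C#-E-G#: a half-diminished seventh chord on A#.
In G# minor, A# is the supertonic; the diatonic half-diminished seventh chord there is iiø7.
With G# in the bass the chord is in third inversion, so the figured bass is 42.

iiø42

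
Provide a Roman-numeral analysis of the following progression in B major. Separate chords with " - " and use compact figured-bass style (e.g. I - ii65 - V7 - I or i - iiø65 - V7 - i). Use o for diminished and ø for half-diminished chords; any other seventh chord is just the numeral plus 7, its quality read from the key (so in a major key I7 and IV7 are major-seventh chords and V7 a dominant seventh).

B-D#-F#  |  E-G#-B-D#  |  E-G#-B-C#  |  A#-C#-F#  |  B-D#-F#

B-D#-F#: major triad on B = scale degree 1 → I.
E-G#-B-D#: major seventh chord on E = scale degree 4 → IV7.
E-G#-B-C#: minor seventh chord on C# = scale degree 2 → ii65.
A#-C#-F#: root F# is the dominant; major triad there is V6.
B-D#-F#: major triad on B = scale degree 1 → I.

I - IV7 - ii65 - V6 - I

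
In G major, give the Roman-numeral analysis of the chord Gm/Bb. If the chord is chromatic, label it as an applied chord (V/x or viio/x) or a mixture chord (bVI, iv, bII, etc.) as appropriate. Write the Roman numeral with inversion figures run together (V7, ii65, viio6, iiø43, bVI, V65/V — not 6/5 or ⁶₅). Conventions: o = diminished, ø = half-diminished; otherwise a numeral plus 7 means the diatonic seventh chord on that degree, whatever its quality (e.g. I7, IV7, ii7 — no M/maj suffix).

The pitches G-Bb-D form a minor triad rooted on G.
G is the first degree of G major. This is the minor tonic, borrowed from the parallel minor.
With Bb in the bass the chord is in first inversion, so the figured bass is 6.

i6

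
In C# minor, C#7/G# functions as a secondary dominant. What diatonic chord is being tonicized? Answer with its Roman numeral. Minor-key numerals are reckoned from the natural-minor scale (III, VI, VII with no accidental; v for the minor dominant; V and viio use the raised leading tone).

The chord is a dominant seventh chord on C#.
A dominant resolves down a perfect fifth: C# → F#. In C# minor, F# is scale degree 4, i.e. iv.

iv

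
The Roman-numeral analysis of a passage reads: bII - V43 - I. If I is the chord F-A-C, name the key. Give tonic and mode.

F major

The chord F is a major triad rooted on F; its label is I.
If F is scale degree 1 and the mode makes that degree carry a major triad, the tonic is F and the mode is major.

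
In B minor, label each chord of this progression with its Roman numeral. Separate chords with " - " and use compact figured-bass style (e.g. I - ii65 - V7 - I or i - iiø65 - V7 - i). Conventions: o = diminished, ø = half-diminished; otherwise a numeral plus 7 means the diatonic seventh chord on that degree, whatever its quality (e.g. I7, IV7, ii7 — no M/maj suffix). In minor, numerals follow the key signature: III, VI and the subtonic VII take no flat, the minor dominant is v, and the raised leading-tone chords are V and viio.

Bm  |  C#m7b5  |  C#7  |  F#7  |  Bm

i - iiø7 - V7/V - V7 - i

Bm has root B, degree 1 in B minor, so i.
C#m7b5: root C# is the supertonic; half-diminished seventh chord there is iiø7.
C#7: a dominant seventh chord on C#, the applied dominant of V → V7/V.
F#7 has root F#, degree 5 in B minor, so V7.
Bm has root B, degree 1 in B minor, so i.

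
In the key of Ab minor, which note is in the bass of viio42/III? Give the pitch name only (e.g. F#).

Abb

The applied chord viio42/III is rooted on Bb: Bb-Db-Fb-Abb.
The figure 42 means third inversion — the seventh is in the bass.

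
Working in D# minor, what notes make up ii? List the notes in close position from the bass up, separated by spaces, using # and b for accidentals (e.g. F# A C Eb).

ii is the minor supertonic, borrowed from the parallel major (the Dorian ii). In D# minor that root is E#.
So the chord is E#-G#-B#.

E# G# B#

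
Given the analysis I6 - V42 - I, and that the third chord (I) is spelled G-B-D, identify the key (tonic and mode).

G major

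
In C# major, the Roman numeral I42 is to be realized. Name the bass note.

B#

I in C# major has root C#; the chord is C#-E#-G#-B#.
The figure 42 means third inversion — the seventh is in the bass.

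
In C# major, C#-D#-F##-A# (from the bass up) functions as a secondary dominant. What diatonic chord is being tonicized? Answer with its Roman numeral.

The chord is a dominant seventh chord on D#.
A dominant resolves down a perfect fifth: D# → G#. In C# major, G# is scale degree 5, i.e. V.

V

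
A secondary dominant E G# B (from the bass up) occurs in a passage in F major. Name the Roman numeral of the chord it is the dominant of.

iii

The chord is a major triad on E.
A dominant resolves down a perfect fifth: E → A. In F major, A is scale degree 3, i.e. iii.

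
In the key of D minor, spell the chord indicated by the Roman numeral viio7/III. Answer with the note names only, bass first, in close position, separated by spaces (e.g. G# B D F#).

E G Bb Db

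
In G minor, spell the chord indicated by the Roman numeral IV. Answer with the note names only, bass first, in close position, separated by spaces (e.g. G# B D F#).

IV is the major subdominant, borrowed from the parallel major. In G minor that root is C.
So the chord is C-E-G, a major triad.

C E G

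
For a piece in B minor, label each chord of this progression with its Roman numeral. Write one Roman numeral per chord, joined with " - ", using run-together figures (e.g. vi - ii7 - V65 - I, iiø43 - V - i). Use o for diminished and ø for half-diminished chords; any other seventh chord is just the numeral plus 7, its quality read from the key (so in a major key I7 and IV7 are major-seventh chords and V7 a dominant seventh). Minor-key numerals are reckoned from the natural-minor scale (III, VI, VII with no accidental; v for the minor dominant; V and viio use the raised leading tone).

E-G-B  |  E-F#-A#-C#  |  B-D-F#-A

E-G-B has root E, degree 4 in B minor, so iv.
E-F#-A#-C#: dominant seventh chord on F# = scale degree 5 → V42.
B-D-F#-A has root B, degree 1 in B minor, so i7.

iv - V42 - i7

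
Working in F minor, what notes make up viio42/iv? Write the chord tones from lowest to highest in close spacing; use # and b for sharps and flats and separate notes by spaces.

The slash marks an applied leading-tone chord: viio of iv. In F minor, iv is Bb, so the leading tone to it is A, a half step below.
Building a fully diminished seventh chord on A gives A-C-Eb-Gb.
The figured bass 42 indicates third inversion, placing the seventh (Gb) in the bass: Gb-A-C-Eb.

Gb A C Eb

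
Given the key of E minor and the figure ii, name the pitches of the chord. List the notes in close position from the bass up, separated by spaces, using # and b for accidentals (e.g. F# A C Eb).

Scale degree 2 in E minor is F#; here the chord built on it is altered to a minor triad. ii is the minor supertonic, borrowed from the parallel major (the Dorian ii).
So the chord is F#-A-C#.

F# A C#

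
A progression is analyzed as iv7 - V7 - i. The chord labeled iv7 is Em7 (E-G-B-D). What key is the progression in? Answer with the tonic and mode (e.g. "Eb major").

B minor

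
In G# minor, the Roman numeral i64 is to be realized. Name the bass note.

i in G# minor has root G#; the chord is G#-B-D#.
The figure 64 means second inversion — the fifth is in the bass.

D#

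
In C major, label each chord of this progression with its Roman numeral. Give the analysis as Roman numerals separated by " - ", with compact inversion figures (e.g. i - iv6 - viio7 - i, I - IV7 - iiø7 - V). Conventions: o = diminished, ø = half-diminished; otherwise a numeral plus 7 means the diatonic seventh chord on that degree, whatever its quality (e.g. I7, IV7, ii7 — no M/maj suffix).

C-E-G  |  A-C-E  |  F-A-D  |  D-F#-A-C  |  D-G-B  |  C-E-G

C-E-G: root C is the tonic; major triad there is I.
A-C-E: minor triad on A = scale degree 6 → vi.
F-A-D: minor triad on D = scale degree 2 → ii6.
D-F#-A-C: chromatic; D is V of V, so V7/V.
D-G-B: root G is the dominant; major triad there is V64.
C-E-G: major triad on C = scale degree 1 → I.

I - vi - ii6 - V7/V - V64 - I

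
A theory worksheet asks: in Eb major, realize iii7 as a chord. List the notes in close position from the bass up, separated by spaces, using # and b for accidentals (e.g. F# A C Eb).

G Bb D F

The numeral's case and figure indicate a minor seventh chord. In Eb major its root, the third degree, is G.
That chord is spelled G-Bb-D-F.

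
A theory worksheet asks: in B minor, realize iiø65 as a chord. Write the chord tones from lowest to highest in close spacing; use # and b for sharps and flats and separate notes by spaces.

E G B C#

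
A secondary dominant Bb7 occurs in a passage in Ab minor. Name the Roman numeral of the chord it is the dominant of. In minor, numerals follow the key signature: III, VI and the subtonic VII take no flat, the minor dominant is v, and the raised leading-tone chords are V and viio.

V

The chord is a dominant seventh chord on Bb.
A dominant resolves down a perfect fifth: Bb → Eb. In Ab minor, Eb is scale degree 5, i.e. V.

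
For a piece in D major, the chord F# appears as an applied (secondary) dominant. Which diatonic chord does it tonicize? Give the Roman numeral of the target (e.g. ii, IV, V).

The chord is a major triad on F#.
A dominant resolves down a perfect fifth: F# → B. In D major, B is scale degree 6, i.e. vi.

vi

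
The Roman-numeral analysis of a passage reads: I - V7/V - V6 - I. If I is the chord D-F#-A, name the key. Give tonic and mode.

D major

I is given as D-F#-A — a major triad with root D.
If D is scale degree 1 and the mode makes that degree carry a major triad, the tonic is D and the mode is major.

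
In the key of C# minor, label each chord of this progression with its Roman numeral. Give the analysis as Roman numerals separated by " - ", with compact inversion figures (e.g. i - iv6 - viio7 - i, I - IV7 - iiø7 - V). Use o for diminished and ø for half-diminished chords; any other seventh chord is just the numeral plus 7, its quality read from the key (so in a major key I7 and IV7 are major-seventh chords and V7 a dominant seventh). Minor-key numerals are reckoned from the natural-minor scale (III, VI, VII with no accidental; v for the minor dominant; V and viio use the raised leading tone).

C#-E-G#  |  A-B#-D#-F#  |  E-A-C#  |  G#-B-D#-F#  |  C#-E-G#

i - viio42 - VI64 - v7 - i

C#-E-G#: minor triad on C# = scale degree 1 → i.
A-B#-D#-F#: root B# is the leading tone; fully diminished seventh chord there is viio42.
E-A-C#: root A is the submediant; major triad there is VI64.
G#-B-D#-F#: minor seventh chord on G# = scale degree 5 → v7.
C#-E-G#: root C# is the tonic; minor triad there is i.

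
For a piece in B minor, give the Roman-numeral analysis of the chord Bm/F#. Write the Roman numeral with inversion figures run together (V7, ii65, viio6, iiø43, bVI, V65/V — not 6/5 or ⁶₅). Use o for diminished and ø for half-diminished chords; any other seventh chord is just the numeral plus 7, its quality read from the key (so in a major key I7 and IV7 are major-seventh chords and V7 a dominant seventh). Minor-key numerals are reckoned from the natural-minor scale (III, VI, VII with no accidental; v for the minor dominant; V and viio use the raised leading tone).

i64

The pitches B-D-F# form a minor triad rooted on B.
B is scale degree 1 in B minor, and a minor triad on that degree is written i.
With F# in the bass the chord is in second inversion, so the figured bass is 64.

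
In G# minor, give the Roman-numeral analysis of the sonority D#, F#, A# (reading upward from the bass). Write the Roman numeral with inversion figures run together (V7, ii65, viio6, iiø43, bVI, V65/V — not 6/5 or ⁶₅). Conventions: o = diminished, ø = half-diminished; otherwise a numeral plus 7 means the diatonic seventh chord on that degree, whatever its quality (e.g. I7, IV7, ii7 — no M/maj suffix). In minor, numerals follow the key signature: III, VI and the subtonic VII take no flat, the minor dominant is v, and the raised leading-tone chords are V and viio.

v

Stacked in thirds the chord is D#-F#-A#: a minor triad on D#.
In G# minor, D# is the dominant; the diatonic minor triad there is v.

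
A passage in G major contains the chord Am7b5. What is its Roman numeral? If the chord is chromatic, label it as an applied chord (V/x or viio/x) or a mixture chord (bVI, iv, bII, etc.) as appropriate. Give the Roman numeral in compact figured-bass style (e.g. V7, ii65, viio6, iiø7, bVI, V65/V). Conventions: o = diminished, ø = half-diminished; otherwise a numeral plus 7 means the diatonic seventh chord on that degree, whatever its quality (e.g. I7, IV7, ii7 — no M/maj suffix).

Stacked in thirds the chord is A-C-Eb-G: a half-diminished seventh chord on A.
A is the second degree of G major. This is the half-diminished supertonic seventh, borrowed from the parallel minor.

iiø7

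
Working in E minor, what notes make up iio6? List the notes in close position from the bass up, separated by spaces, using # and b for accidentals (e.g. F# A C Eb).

In E minor, the supertonic is F#, and the diatonic chord built there is a diminished triad.
Stacking thirds from F# gives F#-A-C.
With the 6 figure the chord is in first inversion; from the bass A upward in close position it reads A-C-F#.

A C F#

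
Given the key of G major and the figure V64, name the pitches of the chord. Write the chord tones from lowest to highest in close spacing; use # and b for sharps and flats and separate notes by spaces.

A D F#

In G major, scale degree 5 is D, and the diatonic chord built there is a major triad.
That chord is spelled D-F#-A.
With the 64 figure the chord is in second inversion; from the bass A upward in close position it reads A-D-F#.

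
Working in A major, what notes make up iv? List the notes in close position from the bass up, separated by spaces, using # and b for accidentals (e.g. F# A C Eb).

D F A

Scale degree 4 in A major is D; here the chord built on it is altered to a minor triad. iv is the minor subdominant, borrowed from the parallel minor.
So the chord is D-F-A, a minor triad.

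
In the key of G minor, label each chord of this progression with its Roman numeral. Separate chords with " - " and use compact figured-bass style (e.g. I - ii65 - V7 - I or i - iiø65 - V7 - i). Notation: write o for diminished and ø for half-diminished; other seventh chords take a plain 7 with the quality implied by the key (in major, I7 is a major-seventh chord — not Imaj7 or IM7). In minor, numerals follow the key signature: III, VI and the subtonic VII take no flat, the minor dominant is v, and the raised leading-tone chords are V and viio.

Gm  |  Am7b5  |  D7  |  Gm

Gm: minor triad on G = scale degree 1 → i.
Am7b5: root A is the supertonic; half-diminished seventh chord there is iiø7.
D7: root D is the dominant; dominant seventh chord there is V7.
Gm has root G, degree 1 in G minor, so i.

i - iiø7 - V7 - i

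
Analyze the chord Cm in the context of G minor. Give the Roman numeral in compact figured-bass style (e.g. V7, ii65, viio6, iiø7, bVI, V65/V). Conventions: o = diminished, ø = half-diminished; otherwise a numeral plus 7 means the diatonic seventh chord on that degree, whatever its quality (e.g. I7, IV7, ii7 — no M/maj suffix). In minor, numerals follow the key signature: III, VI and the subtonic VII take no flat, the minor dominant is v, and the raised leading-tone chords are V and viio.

iv

The pitches C-Eb-G form a minor triad rooted on C.
C is scale degree 4 in G minor, and a minor triad on that degree is written iv.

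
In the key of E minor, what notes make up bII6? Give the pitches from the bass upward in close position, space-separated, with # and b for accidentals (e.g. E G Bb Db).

bII6 is the Neapolitan sixth — a major triad on the lowered second degree, here in its customary first inversion. In E minor that root is F.
So the chord is F-A-C, a major triad.
With the 6 figure the chord is in first inversion; from the bass A upward in close position it reads A-C-F.

A C F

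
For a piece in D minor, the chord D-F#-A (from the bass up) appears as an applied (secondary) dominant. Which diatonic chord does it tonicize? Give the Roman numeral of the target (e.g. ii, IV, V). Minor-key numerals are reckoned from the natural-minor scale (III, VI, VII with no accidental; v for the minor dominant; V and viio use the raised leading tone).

iv

The chord is a major triad on D.
A dominant resolves down a perfect fifth: D → G. In D minor, G is scale degree 4, i.e. iv.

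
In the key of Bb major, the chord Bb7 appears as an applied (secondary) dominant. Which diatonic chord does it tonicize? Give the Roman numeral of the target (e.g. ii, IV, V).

IV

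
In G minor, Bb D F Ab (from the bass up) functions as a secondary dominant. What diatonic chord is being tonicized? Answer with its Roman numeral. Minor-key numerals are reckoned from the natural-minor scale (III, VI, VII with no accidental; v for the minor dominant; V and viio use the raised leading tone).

VI

The chord is a dominant seventh chord on Bb.
A dominant resolves down a perfect fifth: Bb → Eb. In G minor, Eb is scale degree 6, i.e. VI.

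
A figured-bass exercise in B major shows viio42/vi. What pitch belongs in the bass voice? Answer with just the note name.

E

The applied chord viio42/vi is rooted on F##: F##-A#-C#-E.
The figure 42 means third inversion — the seventh is in the bass.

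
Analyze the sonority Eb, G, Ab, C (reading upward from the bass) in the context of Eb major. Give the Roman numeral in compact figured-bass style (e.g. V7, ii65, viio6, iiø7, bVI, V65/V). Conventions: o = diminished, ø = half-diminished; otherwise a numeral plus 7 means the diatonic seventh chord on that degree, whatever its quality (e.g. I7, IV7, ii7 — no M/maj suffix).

Stacked in thirds the chord is Ab-C-Eb-G: a major seventh chord on Ab.
In Eb major, Ab is the subdominant; the diatonic major seventh chord there is IV7.
With Eb in the bass the chord is in second inversion, so the figured bass is 43.

IV43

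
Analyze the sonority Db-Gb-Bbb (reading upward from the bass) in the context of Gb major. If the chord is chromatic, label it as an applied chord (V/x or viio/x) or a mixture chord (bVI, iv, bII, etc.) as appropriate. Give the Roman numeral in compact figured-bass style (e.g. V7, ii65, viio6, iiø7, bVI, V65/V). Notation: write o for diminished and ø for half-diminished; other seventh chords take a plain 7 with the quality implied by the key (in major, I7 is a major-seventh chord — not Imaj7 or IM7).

i64

The pitches Gb-Bbb-Db form a minor triad rooted on Gb.
Gb is the first degree of Gb major. This is the minor tonic, borrowed from the parallel minor.
With Db in the bass the chord is in second inversion, so the figured bass is 64.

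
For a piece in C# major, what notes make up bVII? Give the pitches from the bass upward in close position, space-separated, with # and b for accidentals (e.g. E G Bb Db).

Scale degree 7 in C# major is B#; lowering it a half step gives B. bVII is a major triad on the lowered seventh degree (the subtonic), borrowed from the parallel minor.
So the chord is B-D#-F#, a major triad.

B D# F#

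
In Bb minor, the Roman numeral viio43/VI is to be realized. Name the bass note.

The applied chord viio43/VI is rooted on F: F-Ab-Cb-Ebb.
The figure 43 means second inversion — the fifth is in the bass.

Cb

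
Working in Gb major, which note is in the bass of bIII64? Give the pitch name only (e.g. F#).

bIII in Gb major has root Bbb; the chord is Bbb-Db-Fb.
The figure 64 means second inversion — the fifth is in the bass.

Fb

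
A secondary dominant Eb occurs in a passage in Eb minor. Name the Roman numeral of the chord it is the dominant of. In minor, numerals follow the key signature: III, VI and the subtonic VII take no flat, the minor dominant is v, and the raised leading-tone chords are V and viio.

iv

The chord is a major triad on Eb.
A dominant resolves down a perfect fifth: Eb → Ab. In Eb minor, Ab is scale degree 4, i.e. iv.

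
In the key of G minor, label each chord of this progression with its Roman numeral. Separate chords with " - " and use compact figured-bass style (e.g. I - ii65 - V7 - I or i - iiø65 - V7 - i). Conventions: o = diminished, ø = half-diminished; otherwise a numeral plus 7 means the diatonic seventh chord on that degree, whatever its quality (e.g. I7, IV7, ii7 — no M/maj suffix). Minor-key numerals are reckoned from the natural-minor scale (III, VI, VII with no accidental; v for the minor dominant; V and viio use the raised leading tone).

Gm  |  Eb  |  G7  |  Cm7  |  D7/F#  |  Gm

Gm: root G is the tonic; minor triad there is i.
Eb: major triad on Eb = scale degree 6 → VI.
G7: chromatic; G is V of iv, so V7/iv.
Cm7: minor seventh chord on C = scale degree 4 → iv7.
D7/F# has root D, degree 5 in G minor, so V65.
Gm: root G is the tonic; minor triad there is i.

i - VI - V7/iv - iv7 - V65 - i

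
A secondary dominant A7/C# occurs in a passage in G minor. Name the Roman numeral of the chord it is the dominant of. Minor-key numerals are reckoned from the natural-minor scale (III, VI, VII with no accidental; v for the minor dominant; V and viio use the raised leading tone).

V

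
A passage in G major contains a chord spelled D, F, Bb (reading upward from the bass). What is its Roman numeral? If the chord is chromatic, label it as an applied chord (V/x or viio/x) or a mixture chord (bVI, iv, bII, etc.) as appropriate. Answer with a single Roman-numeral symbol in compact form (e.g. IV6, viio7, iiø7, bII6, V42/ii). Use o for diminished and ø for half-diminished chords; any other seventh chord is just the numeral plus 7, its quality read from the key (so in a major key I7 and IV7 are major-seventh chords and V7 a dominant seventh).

Stacked in thirds the chord is Bb-D-F: a major triad on Bb.
Bb is the lowered third degree of G major (diatonic 3 would be B). This is a major triad on the lowered third degree, borrowed from the parallel minor.
With D in the bass the chord is in first inversion, so the figured bass is 6.

bIII6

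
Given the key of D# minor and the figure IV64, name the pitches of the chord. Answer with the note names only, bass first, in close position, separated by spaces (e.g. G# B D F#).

D# G# B#

IV64 is the major subdominant, borrowed from the parallel major. In D# minor that root is G#.
So the chord is G#-B#-D#, a major triad.
With the 64 figure the chord is in second inversion; from the bass D# upward in close position it reads D#-G#-B#.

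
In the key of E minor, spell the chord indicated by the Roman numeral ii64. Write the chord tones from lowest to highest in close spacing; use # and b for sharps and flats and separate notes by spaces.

C# F# A

ii64 is the minor supertonic, borrowed from the parallel major (the Dorian ii). In E minor that root is F#.
So the chord is F#-A-C#, a minor triad.
The figured bass 64 indicates second inversion, placing the fifth (C#) in the bass: C#-F#-A.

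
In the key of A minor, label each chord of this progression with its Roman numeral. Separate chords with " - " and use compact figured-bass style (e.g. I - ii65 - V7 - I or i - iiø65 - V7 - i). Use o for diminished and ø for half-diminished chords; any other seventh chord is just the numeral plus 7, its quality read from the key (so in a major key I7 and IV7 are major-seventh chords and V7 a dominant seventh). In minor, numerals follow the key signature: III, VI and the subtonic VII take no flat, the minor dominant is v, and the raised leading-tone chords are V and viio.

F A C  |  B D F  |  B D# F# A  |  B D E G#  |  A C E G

F-A-C: root F is the submediant; major triad there is VI.
B-D-F: root B is the supertonic; diminished triad there is iio.
B-D#-F#-A is the secondary dominant of V (dominant seventh chord on B): V7/V.
B-D-E-G#: root E is the dominant; dominant seventh chord there is V43.
A-C-E-G has root A, degree 1 in A minor, so i7.

VI - iio - V7/V - V43 - i7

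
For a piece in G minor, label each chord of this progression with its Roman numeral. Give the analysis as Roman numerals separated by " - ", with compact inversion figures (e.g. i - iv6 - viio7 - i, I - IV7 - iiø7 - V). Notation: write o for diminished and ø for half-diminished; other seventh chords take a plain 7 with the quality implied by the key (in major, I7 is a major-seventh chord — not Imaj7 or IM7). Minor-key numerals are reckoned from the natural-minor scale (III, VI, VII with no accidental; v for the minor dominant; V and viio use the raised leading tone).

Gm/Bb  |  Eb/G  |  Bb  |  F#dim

i6 - VI6 - III - viio

Gm/Bb has root G, degree 1 in G minor, so i6.
Eb/G has root Eb, degree 6 in G minor, so VI6.
Bb: major triad on Bb = scale degree 3 → III.
F#dim has root F#, degree 7 in G minor, so viio.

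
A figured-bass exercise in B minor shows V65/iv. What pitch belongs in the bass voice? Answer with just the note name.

D#

The applied chord V65/iv is rooted on B: B-D#-F#-A.
The figure 65 means first inversion — the third is in the bass.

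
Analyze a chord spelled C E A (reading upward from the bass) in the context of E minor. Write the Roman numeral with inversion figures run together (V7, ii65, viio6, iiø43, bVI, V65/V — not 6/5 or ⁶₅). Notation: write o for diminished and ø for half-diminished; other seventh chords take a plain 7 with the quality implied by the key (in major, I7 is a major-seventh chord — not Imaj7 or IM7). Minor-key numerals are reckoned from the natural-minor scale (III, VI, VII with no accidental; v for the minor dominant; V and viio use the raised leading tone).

Stacked in thirds the chord is A-C-E: a minor triad on A.
In E minor, A is the subdominant; the diatonic minor triad there is iv.
With C in the bass the chord is in first inversion, so the figured bass is 6.

iv6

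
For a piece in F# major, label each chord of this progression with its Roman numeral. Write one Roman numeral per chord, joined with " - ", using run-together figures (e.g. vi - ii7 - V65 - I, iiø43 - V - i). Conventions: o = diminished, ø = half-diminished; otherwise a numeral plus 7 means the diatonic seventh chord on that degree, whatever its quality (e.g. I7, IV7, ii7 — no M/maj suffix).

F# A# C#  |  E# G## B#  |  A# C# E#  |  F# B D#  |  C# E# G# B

I - V/iii - iii - IV64 - V7

F#-A#-C# has root F#, degree 1 in F# major, so I.
E#-G##-B#: chromatic; E# is V of iii, so V/iii.
A#-C#-E#: minor triad on A# = scale degree 3 → iii.
F#-B-D#: major triad on B = scale degree 4 → IV64.
C#-E#-G#-B: root C# is the dominant; dominant seventh chord there is V7.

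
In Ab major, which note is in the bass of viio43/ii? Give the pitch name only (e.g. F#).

Eb

The applied chord viio43/ii is rooted on A: A-C-Eb-Gb.
The figure 43 means second inversion — the fifth is in the bass.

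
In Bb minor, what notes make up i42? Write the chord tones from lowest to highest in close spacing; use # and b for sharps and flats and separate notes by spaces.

In Bb minor, scale degree 1 is Bb, and the diatonic chord built there is a minor seventh chord.
That chord is spelled Bb-Db-F-Ab.
The figured bass 42 indicates third inversion, placing the seventh (Ab) in the bass: Ab-Bb-Db-F.

Ab Bb Db F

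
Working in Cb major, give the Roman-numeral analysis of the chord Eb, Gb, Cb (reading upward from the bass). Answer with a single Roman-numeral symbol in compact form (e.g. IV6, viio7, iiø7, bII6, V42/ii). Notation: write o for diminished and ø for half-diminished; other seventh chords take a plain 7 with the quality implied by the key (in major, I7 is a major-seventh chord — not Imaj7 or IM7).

Stacked in thirds the chord is Cb-Eb-Gb: a major triad on Cb.
Cb is scale degree 1 in Cb major, and a major triad on that degree is written I.
With Eb in the bass the chord is in first inversion, so the figured bass is 6.

I6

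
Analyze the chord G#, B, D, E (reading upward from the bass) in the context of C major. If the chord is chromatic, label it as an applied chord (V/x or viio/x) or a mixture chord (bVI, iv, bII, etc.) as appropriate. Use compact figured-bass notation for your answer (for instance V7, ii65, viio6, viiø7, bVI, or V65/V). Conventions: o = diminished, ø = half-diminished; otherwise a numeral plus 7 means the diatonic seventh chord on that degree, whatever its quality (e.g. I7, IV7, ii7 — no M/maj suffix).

V65/vi

Stacked in thirds the chord is E-G#-B-D: a dominant seventh chord on E.
E is not a diatonic chord root with this quality in C major, but it lies a perfect fifth above A (vi), so the chord functions as an applied dominant of vi.
With G# in the bass the chord is in first inversion, so the figured bass is 65.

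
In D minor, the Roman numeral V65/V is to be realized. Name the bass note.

G#

The applied chord V65/V is rooted on E: E-G#-B-D.
The figure 65 means first inversion — the third is in the bass.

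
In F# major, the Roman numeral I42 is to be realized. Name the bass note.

E#

I in F# major has root F#; the chord is F#-A#-C#-E#.
The figure 42 means third inversion — the seventh is in the bass.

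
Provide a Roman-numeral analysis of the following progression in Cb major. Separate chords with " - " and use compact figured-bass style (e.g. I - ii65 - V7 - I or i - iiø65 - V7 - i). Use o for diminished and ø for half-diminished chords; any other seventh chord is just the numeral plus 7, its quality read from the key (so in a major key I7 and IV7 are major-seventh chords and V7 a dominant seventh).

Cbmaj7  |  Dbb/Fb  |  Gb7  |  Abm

I7 - bII6 - V7 - vi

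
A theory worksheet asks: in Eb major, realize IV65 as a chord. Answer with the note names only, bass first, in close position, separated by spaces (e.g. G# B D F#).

The numeral's case and figure indicate a major seventh chord. In Eb major its root, the subdominant, is Ab.
Stacking thirds from Ab gives Ab-C-Eb-G.
The figured bass 65 indicates first inversion, placing the third (C) in the bass: C-Eb-G-Ab.

C Eb G Ab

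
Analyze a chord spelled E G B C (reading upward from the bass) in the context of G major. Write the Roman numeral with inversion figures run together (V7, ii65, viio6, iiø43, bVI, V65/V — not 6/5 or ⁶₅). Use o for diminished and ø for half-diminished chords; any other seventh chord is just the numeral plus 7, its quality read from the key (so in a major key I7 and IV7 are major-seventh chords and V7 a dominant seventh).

IV65

The pitches C-E-G-B form a major seventh chord rooted on C.
In G major, C is the subdominant; the diatonic major seventh chord there is IV7.
With E in the bass the chord is in first inversion, so the figured bass is 65.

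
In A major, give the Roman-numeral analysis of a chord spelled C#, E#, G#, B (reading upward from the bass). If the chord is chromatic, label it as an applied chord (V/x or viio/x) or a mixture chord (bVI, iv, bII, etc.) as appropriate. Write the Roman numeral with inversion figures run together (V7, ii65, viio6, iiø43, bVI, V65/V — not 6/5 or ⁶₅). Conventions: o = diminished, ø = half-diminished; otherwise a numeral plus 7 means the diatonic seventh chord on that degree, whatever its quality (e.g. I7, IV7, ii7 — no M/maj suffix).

V7/vi

The pitches C#-E#-G#-B form a dominant seventh chord rooted on C#.
C# is not a diatonic chord root with this quality in A major, but it lies a perfect fifth above F# (vi), so the chord functions as an applied dominant of vi.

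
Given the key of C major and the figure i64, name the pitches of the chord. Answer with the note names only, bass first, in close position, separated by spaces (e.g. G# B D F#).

G C Eb

i64 is the minor tonic, borrowed from the parallel minor. In C major that root is C.
So the chord is C-Eb-G.
With the 64 figure the chord is in second inversion; from the bass G upward in close position it reads G-C-Eb.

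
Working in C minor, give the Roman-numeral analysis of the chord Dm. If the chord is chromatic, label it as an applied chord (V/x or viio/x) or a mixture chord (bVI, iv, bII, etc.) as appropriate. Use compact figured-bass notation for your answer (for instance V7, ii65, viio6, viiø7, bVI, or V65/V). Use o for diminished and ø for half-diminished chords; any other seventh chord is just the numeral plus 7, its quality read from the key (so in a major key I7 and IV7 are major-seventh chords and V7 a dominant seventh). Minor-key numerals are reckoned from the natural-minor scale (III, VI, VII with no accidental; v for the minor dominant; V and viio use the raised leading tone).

ii

Stacked in thirds the chord is D-F-A: a minor triad on D.
D is the second degree of C minor. This is the minor supertonic, borrowed from the parallel major (the Dorian ii).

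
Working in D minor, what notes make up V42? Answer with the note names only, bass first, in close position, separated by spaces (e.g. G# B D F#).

In D minor, scale degree 5 is A. The dominant is major (leading tone raised), so V is a dominant seventh chord.
Stacking thirds from A gives A-C#-E-G.
With the 42 figure the chord is in third inversion; from the bass G upward in close position it reads G-A-C#-E.

G A C# E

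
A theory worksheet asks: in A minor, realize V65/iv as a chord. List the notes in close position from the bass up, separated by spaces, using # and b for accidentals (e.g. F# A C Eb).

The slash means an applied dominant: we want the dominant of iv. In A minor, iv is D minor, and its dominant is built on A.
Building a dominant seventh chord on A gives A-C#-E-G.
The figured bass 65 indicates first inversion, placing the third (C#) in the bass: C#-E-G-A.

C# E G A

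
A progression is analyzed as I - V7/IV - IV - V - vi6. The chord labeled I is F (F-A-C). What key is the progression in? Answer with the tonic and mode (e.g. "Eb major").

The anchor chord is a major triad on F, labeled I.
If F is scale degree 1 and the mode makes that degree carry a major triad, the tonic is F and the mode is major.

F major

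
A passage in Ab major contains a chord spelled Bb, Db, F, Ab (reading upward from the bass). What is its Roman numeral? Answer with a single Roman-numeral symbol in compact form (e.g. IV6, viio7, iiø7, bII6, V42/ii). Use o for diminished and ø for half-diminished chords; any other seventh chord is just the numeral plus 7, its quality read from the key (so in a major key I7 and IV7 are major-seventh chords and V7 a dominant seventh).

The pitches Bb-Db-F-Ab form a minor seventh chord rooted on Bb.
In Ab major, Bb is the supertonic; the diatonic minor seventh chord there is ii7.

ii7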